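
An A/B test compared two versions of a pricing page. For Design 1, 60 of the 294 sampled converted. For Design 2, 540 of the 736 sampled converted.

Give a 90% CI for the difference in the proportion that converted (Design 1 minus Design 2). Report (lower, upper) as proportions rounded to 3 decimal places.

(-0.577, -0.483)

Sample proportions: 60/294 = 0.2041, 540/736 = 0.7337.
Each SE is √(p̂(1−p̂)/n): √(0.2041·0.7959/294) = 0.02351 and √(0.7337·0.2663/736) = 0.01629.
SE(p̂₁ − p̂₂) = √(SE₁² + SE₂²) = √(0.0005527201 + 0.0002653641) = 0.02860, since the two samples are independent.
At 90% confidence z* = 1.645; margin = 1.645 × 0.02860 = 0.04705.
The difference is 0.2041 − 0.7337 = -0.5296, so the interval is -0.5296 ± 0.04705 = (-0.577, -0.483).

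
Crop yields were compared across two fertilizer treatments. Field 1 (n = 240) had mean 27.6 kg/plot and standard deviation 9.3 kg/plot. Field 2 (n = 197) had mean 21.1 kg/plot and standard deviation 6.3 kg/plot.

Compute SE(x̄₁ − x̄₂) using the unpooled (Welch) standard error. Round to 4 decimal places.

0.7496

Standard errors of each mean: 9.3/√240 = 0.6003 and 6.3/√197 = 0.4489.
SE(x̄₁ − x̄₂) = √(0.6003² + 0.4489²) = 0.7496 for independent samples with unequal variances.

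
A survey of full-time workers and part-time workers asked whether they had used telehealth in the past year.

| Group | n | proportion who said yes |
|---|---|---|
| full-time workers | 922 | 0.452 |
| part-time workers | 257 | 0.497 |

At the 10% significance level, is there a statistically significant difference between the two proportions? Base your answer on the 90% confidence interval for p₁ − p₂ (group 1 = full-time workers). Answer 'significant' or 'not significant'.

Each SE is √(p̂(1−p̂)/n): √(0.4520·0.5480/922) = 0.01639 and √(0.4970·0.5030/257) = 0.03119.
SE(p̂₁ − p̂₂) = √(SE₁² + SE₂²) = √(0.0002686321 + 0.0009728161) = 0.03523, since the two samples are independent.
At 90% confidence z* = 1.645; margin = 1.645 × 0.03523 = 0.05795.
The difference is 0.4520 − 0.4970 = -0.0450, so the interval is -0.0450 ± 0.05795 = (-0.10295, 0.01295).
The interval (-0.10295, 0.01295) contains 0, so the difference is not significant.

not significant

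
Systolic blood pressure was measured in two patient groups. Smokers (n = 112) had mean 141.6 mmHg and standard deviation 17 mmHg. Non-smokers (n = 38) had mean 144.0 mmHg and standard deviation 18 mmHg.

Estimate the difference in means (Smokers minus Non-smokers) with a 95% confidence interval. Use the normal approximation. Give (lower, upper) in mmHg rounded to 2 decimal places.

Per-group SEs: s₁/√n₁ = 17/√112 = 1.6063, s₂/√n₂ = 18/√38 = 2.9200.
Unpooled SE of the difference: √(2.58019969 + 8.5264) = 3.3327.
Margin of error = z* · SE = 1.960 × 3.3327 = 6.5321.
x̄₁ − x̄₂ = 141.6 − 144.0 = -2.4000.
CI: -2.4000 ± 6.5321 = (-8.93, 4.13).

(-8.93, 4.13)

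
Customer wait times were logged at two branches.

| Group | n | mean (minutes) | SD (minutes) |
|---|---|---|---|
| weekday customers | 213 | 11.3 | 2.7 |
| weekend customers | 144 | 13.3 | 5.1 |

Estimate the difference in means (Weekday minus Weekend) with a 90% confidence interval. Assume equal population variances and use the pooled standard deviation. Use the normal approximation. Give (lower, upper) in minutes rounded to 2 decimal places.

Pooled variance s_p² = [212·2.7² + 143·5.1²] / (213+144−2) = 14.8307, so s_p = 3.8511.
SE_diff = s_p·√(1/n₁ + 1/n₂) = 3.8511·√(1/213 + 1/144) = 0.4155.
z* = 1.645; margin = 1.645 × 0.4155 = 0.6835.
Difference = 11.3 − 13.3 = -2.0000.
-2.0000 ± 0.6835 → (-2.68, -1.32).

(-2.68, -1.32)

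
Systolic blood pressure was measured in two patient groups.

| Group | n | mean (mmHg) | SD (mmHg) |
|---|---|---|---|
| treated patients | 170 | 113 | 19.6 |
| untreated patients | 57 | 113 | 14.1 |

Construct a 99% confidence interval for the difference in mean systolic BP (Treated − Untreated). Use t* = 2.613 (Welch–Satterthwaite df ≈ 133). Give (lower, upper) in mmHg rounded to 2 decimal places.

(-6.26, 6.26)

SE₁ = s₁/√n₁ = 19.6/√170 = 1.5033; SE₂ = 14.1/√57 = 1.8676.
Independent samples, unequal variances: SE_diff = √(SE₁² + SE₂²) = √(2.25991089 + 3.48792976) = 2.3975.
t* = 2.613, so margin of error = 2.613 × 2.3975 = 6.2647.
Difference in means = 113 − 113 = 0.0000.
0.0000 ± 6.2647 → (-6.26, 6.26).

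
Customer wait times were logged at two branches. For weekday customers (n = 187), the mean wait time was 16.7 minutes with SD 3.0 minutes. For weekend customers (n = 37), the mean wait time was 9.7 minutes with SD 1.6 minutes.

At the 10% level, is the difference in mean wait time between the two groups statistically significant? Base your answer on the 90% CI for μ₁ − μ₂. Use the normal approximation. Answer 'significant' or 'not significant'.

significant

Standard errors of each mean: 3.0/√187 = 0.2194 and 1.6/√37 = 0.2630.
SE(x̄₁ − x̄₂) = √(0.2194² + 0.2630²) = 0.3425 for independent samples with unequal variances.
With z* = 1.645, the margin is 1.645 × 0.3425 = 0.5634.
x̄₁ − x̄₂ = 16.7 − 9.7 = 7.0000; the interval is 7.0000 ± 0.5634 = (6.4366, 7.5634).
The interval (6.4366, 7.5634) does not contain 0, so the difference is significant.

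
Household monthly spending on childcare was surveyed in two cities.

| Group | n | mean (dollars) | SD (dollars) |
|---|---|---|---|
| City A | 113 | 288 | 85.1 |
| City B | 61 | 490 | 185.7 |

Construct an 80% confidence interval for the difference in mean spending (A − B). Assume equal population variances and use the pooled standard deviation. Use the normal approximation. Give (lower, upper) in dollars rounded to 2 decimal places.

s_p = √[((n₁−1)s₁² + (n₂−1)s₂²)/(n₁+n₂−2)] = √[(112·85.1² + 60·185.7²)/172] = 129.4032.
SE = 129.4032·√(1/113 + 1/61) = 20.5596.
With z* = 1.282, margin = 1.282 × 20.5596 = 26.3574.
x̄₁ − x̄₂ = 288 − 490 = -202.0000; interval -202.0000 ± 26.3574 = (-228.36, -175.64).

(-228.36, -175.64)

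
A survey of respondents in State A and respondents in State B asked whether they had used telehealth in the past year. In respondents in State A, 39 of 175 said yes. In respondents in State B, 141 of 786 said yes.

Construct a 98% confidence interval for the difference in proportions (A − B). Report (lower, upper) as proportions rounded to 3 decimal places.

Sample proportions: 39/175 = 0.2229, 141/786 = 0.1794.
Each SE is √(p̂(1−p̂)/n): √(0.2229·0.7771/175) = 0.03146 and √(0.1794·0.8206/786) = 0.01369.
SE(p̂₁ − p̂₂) = √(SE₁² + SE₂²) = √(0.0009897316 + 0.0001874161) = 0.03431, since the two samples are independent.
At 98% confidence z* = 2.326; margin = 2.326 × 0.03431 = 0.07981.
The difference is 0.2229 − 0.1794 = 0.0435, so the interval is 0.0435 ± 0.07981 = (-0.036, 0.123).

(-0.036, 0.123)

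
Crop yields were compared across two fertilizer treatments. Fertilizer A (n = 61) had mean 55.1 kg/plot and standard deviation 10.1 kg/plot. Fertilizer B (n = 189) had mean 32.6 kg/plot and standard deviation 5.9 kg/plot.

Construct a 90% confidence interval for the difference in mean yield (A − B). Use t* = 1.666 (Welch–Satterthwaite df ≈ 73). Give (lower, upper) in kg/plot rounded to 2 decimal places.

SE₁ = s₁/√n₁ = 10.1/√61 = 1.2932; SE₂ = 5.9/√189 = 0.4292.
Independent samples, unequal variances: SE_diff = √(SE₁² + SE₂²) = √(1.67236624 + 0.18421264) = 1.3626.
t* = 1.666, so margin of error = 1.666 × 1.3626 = 2.2701.
Difference in means = 55.1 − 32.6 = 22.5000.
22.5000 ± 2.2701 → (20.23, 24.77).

(20.23, 24.77)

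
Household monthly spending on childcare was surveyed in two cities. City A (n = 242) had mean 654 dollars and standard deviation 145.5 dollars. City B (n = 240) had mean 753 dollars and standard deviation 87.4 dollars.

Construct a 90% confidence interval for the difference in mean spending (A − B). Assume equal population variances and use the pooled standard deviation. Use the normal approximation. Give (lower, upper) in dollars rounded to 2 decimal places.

(-117.00, -81.00)

Pooled variance s_p² = [241·145.5² + 239·87.4²] / (242+240−2) = 14432.6956, so s_p = 120.1362.
SE_diff = s_p·√(1/n₁ + 1/n₂) = 120.1362·√(1/242 + 1/240) = 10.9442.
z* = 1.645; margin = 1.645 × 10.9442 = 18.0032.
Difference = 654 − 753 = -99.0000.
-99.0000 ± 18.0032 → (-117.00, -81.00).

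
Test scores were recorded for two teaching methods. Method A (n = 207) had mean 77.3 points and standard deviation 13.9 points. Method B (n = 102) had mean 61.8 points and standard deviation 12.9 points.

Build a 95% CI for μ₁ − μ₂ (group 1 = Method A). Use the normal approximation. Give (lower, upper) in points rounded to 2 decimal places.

Standard errors of each mean: 13.9/√207 = 0.9661 and 12.9/√102 = 1.2773.
SE(x̄₁ − x̄₂) = √(0.9661² + 1.2773²) = 1.6015 for independent samples with unequal variances.
With z* = 1.960, the margin is 1.960 × 1.6015 = 3.1389.
x̄₁ − x̄₂ = 77.3 − 61.8 = 15.5000; the interval is 15.5000 ± 3.1389 = (12.36, 18.64).

(12.36, 18.64)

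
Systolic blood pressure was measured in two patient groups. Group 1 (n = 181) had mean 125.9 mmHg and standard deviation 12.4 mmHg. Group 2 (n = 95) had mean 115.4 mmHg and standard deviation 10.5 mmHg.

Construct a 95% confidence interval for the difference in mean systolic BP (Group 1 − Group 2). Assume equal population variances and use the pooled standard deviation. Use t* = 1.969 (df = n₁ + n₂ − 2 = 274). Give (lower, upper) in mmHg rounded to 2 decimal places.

Pooled variance s_p² = [180·12.4² + 94·10.5²] / (181+95−2) = 138.8332, so s_p = 11.7828.
SE_diff = s_p·√(1/n₁ + 1/n₂) = 11.7828·√(1/181 + 1/95) = 1.4928.
t* = 1.969; margin = 1.969 × 1.4928 = 2.9393.
Difference = 125.9 − 115.4 = 10.5000.
10.5000 ± 2.9393 → (7.56, 13.44).

(7.56, 13.44)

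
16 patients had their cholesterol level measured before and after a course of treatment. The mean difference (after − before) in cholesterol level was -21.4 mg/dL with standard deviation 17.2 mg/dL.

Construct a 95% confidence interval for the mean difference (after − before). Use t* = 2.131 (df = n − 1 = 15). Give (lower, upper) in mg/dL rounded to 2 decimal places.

Paired design: SE = s_d/√n = 17.2/√16 = 4.3000.
t* = 2.131; margin of error = 2.131 × 4.3000 = 9.1633.
-21.4 ± 9.1633 → (-30.56, -12.24).

(-30.56, -12.24)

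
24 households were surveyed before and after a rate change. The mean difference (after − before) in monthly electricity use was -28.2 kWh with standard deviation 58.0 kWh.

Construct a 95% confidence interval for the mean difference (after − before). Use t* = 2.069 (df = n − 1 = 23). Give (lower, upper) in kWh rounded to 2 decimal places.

(-52.70, -3.70)

This is a matched-pairs design, so SE = s_d/√n = 58.0/√24 = 11.8392.
Margin = 2.069 × 11.8392 = 24.4953; the interval is -28.2 ± 24.4953 = (-52.70, -3.70).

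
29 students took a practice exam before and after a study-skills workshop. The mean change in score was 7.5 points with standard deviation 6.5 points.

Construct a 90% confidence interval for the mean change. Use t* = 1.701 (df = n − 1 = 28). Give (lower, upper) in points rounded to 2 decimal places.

This is a matched-pairs design, so SE = s_d/√n = 6.5/√29 = 1.2070.
Margin = 1.701 × 1.2070 = 2.0531; the interval is 7.5 ± 2.0531 = (5.45, 9.55).

(5.45, 9.55)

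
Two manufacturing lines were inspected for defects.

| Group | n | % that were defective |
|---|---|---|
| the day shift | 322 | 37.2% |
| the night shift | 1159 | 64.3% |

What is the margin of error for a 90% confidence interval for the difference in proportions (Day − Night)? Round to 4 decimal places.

Each SE is √(p̂(1−p̂)/n): √(0.3720·0.6280/322) = 0.02694 and √(0.6430·0.3570/1159) = 0.01407.
SE(p̂₁ − p̂₂) = √(SE₁² + SE₂²) = √(0.0007257636 + 0.0001979649) = 0.03039, since the two samples are independent.
At 90% confidence z* = 1.645; margin = 1.645 × 0.03039 = 0.04999.

0.0500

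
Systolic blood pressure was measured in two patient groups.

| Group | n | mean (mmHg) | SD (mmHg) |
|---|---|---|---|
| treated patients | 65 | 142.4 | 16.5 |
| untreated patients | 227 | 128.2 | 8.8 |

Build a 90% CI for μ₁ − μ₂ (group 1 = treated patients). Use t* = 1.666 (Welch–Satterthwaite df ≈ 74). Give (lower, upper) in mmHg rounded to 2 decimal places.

(10.65, 17.75)

SE₁ = s₁/√n₁ = 16.5/√65 = 2.0466; SE₂ = 8.8/√227 = 0.5841.
Independent samples, unequal variances: SE_diff = √(SE₁² + SE₂²) = √(4.18857156 + 0.34117281) = 2.1283.
t* = 1.666, so margin of error = 1.666 × 2.1283 = 3.5457.
Difference in means = 142.4 − 128.2 = 14.2000.
14.2000 ± 3.5457 → (10.65, 17.75).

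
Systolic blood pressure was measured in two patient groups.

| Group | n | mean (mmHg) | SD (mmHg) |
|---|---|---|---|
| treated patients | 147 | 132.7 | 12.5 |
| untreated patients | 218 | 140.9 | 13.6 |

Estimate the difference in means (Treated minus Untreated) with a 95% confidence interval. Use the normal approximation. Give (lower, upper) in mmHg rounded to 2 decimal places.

Standard errors of each mean: 12.5/√147 = 1.0310 and 13.6/√218 = 0.9211.
SE(x̄₁ − x̄₂) = √(1.0310² + 0.9211²) = 1.3825 for independent samples with unequal variances.
With z* = 1.960, the margin is 1.960 × 1.3825 = 2.7097.
x̄₁ − x̄₂ = 132.7 − 140.9 = -8.2000; the interval is -8.2000 ± 2.7097 = (-10.91, -5.49).

(-10.91, -5.49)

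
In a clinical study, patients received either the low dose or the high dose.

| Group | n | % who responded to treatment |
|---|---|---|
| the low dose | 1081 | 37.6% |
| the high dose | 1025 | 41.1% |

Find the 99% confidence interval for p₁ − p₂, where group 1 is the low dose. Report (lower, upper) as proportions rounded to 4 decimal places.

(-0.0898, 0.0198)

The two standard errors are √(0.3760×0.6240/1081) = 0.01473 and √(0.4110×0.5890/1025) = 0.01537.
Because the samples are independent, SE_diff = √(0.01473² + 0.01537²) = 0.02129.
Using z* = 2.576 for 99%, ME = 2.576 × 0.02129 = 0.05484.
p̂₁ − p̂₂ = -0.0350; interval -0.0350 ± 0.05484 gives (-0.0898, 0.0198).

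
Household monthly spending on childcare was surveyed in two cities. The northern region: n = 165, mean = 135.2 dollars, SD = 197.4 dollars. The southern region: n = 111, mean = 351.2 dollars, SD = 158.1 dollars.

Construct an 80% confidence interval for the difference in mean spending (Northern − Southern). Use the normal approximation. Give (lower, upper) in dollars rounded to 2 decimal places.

Per-group SEs: s₁/√n₁ = 197.4/√165 = 15.3676, s₂/√n₂ = 158.1/√111 = 15.0062.
Unpooled SE of the difference: √(236.16312976 + 225.18603844) = 21.4790.
Margin of error = z* · SE = 1.282 × 21.4790 = 27.5361.
x̄₁ − x̄₂ = 135.2 − 351.2 = -216.0000.
CI: -216.0000 ± 27.5361 = (-243.54, -188.46).

(-243.54, -188.46)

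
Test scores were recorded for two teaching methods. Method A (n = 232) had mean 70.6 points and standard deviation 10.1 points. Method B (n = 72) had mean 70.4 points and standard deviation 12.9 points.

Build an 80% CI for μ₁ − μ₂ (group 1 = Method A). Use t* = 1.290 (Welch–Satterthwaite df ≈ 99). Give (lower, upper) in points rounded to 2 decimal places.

Standard errors of each mean: 10.1/√232 = 0.6631 and 12.9/√72 = 1.5203.
SE(x̄₁ − x̄₂) = √(0.6631² + 1.5203²) = 1.6586 for independent samples with unequal variances.
With t* = 1.290, the margin is 1.290 × 1.6586 = 2.1396.
x̄₁ − x̄₂ = 70.6 − 70.4 = 0.2000; the interval is 0.2000 ± 2.1396 = (-1.94, 2.34).

(-1.94, 2.34)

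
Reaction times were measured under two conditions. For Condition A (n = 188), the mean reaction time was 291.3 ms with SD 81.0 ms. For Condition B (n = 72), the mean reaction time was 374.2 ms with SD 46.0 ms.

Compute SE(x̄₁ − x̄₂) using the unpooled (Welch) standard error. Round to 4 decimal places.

8.0180

SE₁ = s₁/√n₁ = 81.0/√188 = 5.9075; SE₂ = 46.0/√72 = 5.4212.
Independent samples, unequal variances: SE_diff = √(SE₁² + SE₂²) = √(34.89855625 + 29.38940944) = 8.0180.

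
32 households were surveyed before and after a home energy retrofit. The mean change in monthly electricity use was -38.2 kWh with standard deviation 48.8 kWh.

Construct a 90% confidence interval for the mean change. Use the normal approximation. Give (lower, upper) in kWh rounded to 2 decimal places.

(-52.39, -24.01)

This is a matched-pairs design, so SE = s_d/√n = 48.8/√32 = 8.6267.
Margin = 1.645 × 8.6267 = 14.1909; the interval is -38.2 ± 14.1909 = (-52.39, -24.01).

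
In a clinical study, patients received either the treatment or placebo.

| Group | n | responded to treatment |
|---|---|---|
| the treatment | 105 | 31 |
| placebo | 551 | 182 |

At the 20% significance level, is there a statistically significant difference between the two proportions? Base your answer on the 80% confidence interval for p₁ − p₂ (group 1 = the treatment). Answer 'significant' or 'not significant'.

not significant

Sample proportions: 31/105 = 0.2952, 182/551 = 0.3303.
Each SE is √(p̂(1−p̂)/n): √(0.2952·0.7048/105) = 0.04451 and √(0.3303·0.6697/551) = 0.02004.
SE(p̂₁ − p̂₂) = √(SE₁² + SE₂²) = √(0.0019811401 + 0.0004016016) = 0.04881, since the two samples are independent.
At 80% confidence z* = 1.282; margin = 1.282 × 0.04881 = 0.06257.
The difference is 0.2952 − 0.3303 = -0.0351, so the interval is -0.0351 ± 0.06257 = (-0.09767, 0.02747).
The interval (-0.09767, 0.02747) contains 0, so the difference is not significant.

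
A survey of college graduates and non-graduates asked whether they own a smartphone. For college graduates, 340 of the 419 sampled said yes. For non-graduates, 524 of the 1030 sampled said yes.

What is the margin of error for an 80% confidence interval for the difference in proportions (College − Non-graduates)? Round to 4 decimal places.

0.0316

First, p̂₁ = 340/419 = 0.8115; p̂₂ = 524/1030 = 0.5087.
The two standard errors are √(0.8115×0.1885/419) = 0.01911 and √(0.5087×0.4913/1030) = 0.01558.
Because the samples are independent, SE_diff = √(0.01911² + 0.01558²) = 0.02466.
Using z* = 1.282 for 80%, ME = 1.282 × 0.02466 = 0.03161.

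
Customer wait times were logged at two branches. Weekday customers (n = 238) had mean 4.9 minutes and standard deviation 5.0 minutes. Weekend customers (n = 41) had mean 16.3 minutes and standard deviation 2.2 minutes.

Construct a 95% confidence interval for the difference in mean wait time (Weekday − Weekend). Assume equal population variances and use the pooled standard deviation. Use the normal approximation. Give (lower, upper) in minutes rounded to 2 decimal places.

(-12.96, -9.84)

s_p = √[((n₁−1)s₁² + (n₂−1)s₂²)/(n₁+n₂−2)] = √[(237·5.0² + 40·2.2²)/277] = 4.6999.
SE = 4.6999·√(1/238 + 1/41) = 0.7947.
With z* = 1.960, margin = 1.960 × 0.7947 = 1.5576.
x̄₁ − x̄₂ = 4.9 − 16.3 = -11.4000; interval -11.4000 ± 1.5576 = (-12.96, -9.84).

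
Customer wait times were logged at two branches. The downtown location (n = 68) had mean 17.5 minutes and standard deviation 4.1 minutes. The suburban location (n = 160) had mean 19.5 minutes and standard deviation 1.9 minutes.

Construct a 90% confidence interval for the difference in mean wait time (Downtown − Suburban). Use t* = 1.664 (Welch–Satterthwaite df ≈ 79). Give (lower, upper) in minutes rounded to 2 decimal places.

(-2.86, -1.14)

SE₁ = s₁/√n₁ = 4.1/√68 = 0.4972; SE₂ = 1.9/√160 = 0.1502.
Independent samples, unequal variances: SE_diff = √(SE₁² + SE₂²) = √(0.24720784 + 0.02256004) = 0.5194.
t* = 1.664, so margin of error = 1.664 × 0.5194 = 0.8643.
Difference in means = 17.5 − 19.5 = -2.0000.
-2.0000 ± 0.8643 → (-2.86, -1.14).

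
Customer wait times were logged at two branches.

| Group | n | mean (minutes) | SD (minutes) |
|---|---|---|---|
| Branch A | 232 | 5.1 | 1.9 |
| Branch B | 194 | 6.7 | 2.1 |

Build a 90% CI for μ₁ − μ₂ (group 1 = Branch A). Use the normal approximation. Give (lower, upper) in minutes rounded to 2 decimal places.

(-1.92, -1.28)

Per-group SEs: s₁/√n₁ = 1.9/√232 = 0.1247, s₂/√n₂ = 2.1/√194 = 0.1508.
Unpooled SE of the difference: √(0.01555009 + 0.02274064) = 0.1957.
Margin of error = z* · SE = 1.645 × 0.1957 = 0.3219.
x̄₁ − x̄₂ = 5.1 − 6.7 = -1.6000.
CI: -1.6000 ± 0.3219 = (-1.92, -1.28).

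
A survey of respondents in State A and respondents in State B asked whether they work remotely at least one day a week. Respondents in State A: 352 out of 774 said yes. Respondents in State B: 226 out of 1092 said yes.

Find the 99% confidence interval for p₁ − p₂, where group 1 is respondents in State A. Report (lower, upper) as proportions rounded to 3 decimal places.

First, p̂₁ = 352/774 = 0.4548; p̂₂ = 226/1092 = 0.2070.
The two standard errors are √(0.4548×0.5452/774) = 0.01790 and √(0.2070×0.7930/1092) = 0.01226.
Because the samples are independent, SE_diff = √(0.01790² + 0.01226²) = 0.02170.
Using z* = 2.576 for 99%, ME = 2.576 × 0.02170 = 0.05590.
p̂₁ − p̂₂ = 0.2478; interval 0.2478 ± 0.05590 gives (0.192, 0.304).

(0.192, 0.304)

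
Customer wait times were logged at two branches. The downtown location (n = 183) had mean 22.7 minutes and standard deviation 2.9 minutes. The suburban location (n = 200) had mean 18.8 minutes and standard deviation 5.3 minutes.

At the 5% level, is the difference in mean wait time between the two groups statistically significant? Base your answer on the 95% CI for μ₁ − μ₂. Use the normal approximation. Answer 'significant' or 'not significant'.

significant

Standard errors of each mean: 2.9/√183 = 0.2144 and 5.3/√200 = 0.3748.
SE(x̄₁ − x̄₂) = √(0.2144² + 0.3748²) = 0.4318 for independent samples with unequal variances.
With z* = 1.960, the margin is 1.960 × 0.4318 = 0.8463.
x̄₁ − x̄₂ = 22.7 − 18.8 = 3.9000; the interval is 3.9000 ± 0.8463 = (3.0537, 4.7463).
The interval (3.0537, 4.7463) does not contain 0, so the difference is significant.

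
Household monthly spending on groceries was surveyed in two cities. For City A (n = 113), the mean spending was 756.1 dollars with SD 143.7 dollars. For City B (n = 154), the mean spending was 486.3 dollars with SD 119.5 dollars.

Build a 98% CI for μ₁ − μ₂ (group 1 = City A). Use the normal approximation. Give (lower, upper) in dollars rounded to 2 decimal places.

Per-group SEs: s₁/√n₁ = 143.7/√113 = 13.5182, s₂/√n₂ = 119.5/√154 = 9.6296.
Unpooled SE of the difference: √(182.74173124 + 92.72919616) = 16.5973.
Margin of error = z* · SE = 2.326 × 16.5973 = 38.6053.
x̄₁ − x̄₂ = 756.1 − 486.3 = 269.8000.
CI: 269.8000 ± 38.6053 = (231.19, 308.41).

(231.19, 308.41)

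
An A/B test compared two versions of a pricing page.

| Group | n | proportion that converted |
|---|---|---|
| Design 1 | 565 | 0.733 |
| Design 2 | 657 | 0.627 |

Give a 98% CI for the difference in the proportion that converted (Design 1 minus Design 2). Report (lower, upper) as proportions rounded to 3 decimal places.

(0.044, 0.168)

SE₁ = √(p̂₁(1−p̂₁)/n₁) = √(0.7330·0.2670/565) = 0.01861; SE₂ = √(0.6270·0.3730/657) = 0.01887.
Independent samples: SE of the difference = √(SE₁² + SE₂²) = √(0.0003463321 + 0.0003560769) = 0.02650.
z* for 98% confidence is 2.326, so the margin of error is 2.326 × 0.02650 = 0.06164.
Point estimate p̂₁ − p̂₂ = 0.7330 − 0.6270 = 0.1060.
0.1060 ± 0.06164 → (0.044, 0.168).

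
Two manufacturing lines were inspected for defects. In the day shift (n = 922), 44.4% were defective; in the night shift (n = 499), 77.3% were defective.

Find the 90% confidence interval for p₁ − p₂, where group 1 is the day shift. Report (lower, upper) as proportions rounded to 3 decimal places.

(-0.370, -0.288)

SE₁ = √(p̂₁(1−p̂₁)/n₁) = √(0.4440·0.5560/922) = 0.01636; SE₂ = √(0.7730·0.2270/499) = 0.01875.
Independent samples: SE of the difference = √(SE₁² + SE₂²) = √(0.0002676496 + 0.0003515625) = 0.02488.
z* for 90% confidence is 1.645, so the margin of error is 1.645 × 0.02488 = 0.04093.
Point estimate p̂₁ − p̂₂ = 0.4440 − 0.7730 = -0.3290.
-0.3290 ± 0.04093 → (-0.370, -0.288).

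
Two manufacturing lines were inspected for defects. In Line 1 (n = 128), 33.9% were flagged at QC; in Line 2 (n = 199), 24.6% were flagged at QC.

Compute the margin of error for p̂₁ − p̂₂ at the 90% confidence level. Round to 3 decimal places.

SE₁ = √(p̂₁(1−p̂₁)/n₁) = √(0.3390·0.6610/128) = 0.04184; SE₂ = √(0.2460·0.7540/199) = 0.03053.
Independent samples: SE of the difference = √(SE₁² + SE₂²) = √(0.0017505856 + 0.0009320809) = 0.05179.
z* for 90% confidence is 1.645, so the margin of error is 1.645 × 0.05179 = 0.08519.

0.085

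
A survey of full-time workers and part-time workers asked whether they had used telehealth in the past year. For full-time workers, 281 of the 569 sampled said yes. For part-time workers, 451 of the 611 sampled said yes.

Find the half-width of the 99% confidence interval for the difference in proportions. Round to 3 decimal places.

0.071

p̂₁ = 281/569 = 0.4938 and p̂₂ = 451/611 = 0.7381.
SE₁ = √(p̂₁(1−p̂₁)/n₁) = √(0.4938·0.5062/569) = 0.02096; SE₂ = √(0.7381·0.2619/611) = 0.01779.
Independent samples: SE of the difference = √(SE₁² + SE₂²) = √(0.0004393216 + 0.0003164841) = 0.02749.
z* for 99% confidence is 2.576, so the margin of error is 2.576 × 0.02749 = 0.07081.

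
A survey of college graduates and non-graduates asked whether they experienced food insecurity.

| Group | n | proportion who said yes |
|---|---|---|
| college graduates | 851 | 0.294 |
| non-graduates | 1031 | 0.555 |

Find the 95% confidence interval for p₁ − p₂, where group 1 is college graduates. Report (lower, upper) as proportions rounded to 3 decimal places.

The two standard errors are √(0.2940×0.7060/851) = 0.01562 and √(0.5550×0.4450/1031) = 0.01548.
Because the samples are independent, SE_diff = √(0.01562² + 0.01548²) = 0.02199.
Using z* = 1.960 for 95%, ME = 1.960 × 0.02199 = 0.04310.
p̂₁ − p̂₂ = -0.2610; interval -0.2610 ± 0.04310 gives (-0.304, -0.218).

(-0.304, -0.218)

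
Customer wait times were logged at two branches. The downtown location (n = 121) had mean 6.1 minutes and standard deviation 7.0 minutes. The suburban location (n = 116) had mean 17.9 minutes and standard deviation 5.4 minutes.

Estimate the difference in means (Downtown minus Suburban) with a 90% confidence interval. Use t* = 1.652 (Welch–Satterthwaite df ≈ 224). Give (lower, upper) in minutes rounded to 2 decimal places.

Per-group SEs: s₁/√n₁ = 7.0/√121 = 0.6364, s₂/√n₂ = 5.4/√116 = 0.5014.
Unpooled SE of the difference: √(0.40500496 + 0.25140196) = 0.8102.
Margin of error = t* · SE = 1.652 × 0.8102 = 1.3385.
x̄₁ − x̄₂ = 6.1 − 17.9 = -11.8000.
CI: -11.8000 ± 1.3385 = (-13.14, -10.46).

(-13.14, -10.46)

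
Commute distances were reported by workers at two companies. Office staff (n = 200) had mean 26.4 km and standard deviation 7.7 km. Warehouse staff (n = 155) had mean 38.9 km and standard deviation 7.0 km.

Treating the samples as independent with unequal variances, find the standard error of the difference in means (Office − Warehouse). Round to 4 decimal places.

Per-group SEs: s₁/√n₁ = 7.7/√200 = 0.5445, s₂/√n₂ = 7.0/√155 = 0.5623.
Unpooled SE of the difference: √(0.29648025 + 0.31618129) = 0.7827.

0.7827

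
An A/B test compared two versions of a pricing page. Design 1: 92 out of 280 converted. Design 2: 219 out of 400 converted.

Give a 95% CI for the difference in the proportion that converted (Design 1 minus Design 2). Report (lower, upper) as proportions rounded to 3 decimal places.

Sample proportions: 92/280 = 0.3286, 219/400 = 0.5475.
Each SE is √(p̂(1−p̂)/n): √(0.3286·0.6714/280) = 0.02807 and √(0.5475·0.4525/400) = 0.02489.
SE(p̂₁ − p̂₂) = √(SE₁² + SE₂²) = √(0.0007879249 + 0.0006195121) = 0.03752, since the two samples are independent.
At 95% confidence z* = 1.960; margin = 1.960 × 0.03752 = 0.07354.
The difference is 0.3286 − 0.5475 = -0.2189, so the interval is -0.2189 ± 0.07354 = (-0.292, -0.145).

(-0.292, -0.145)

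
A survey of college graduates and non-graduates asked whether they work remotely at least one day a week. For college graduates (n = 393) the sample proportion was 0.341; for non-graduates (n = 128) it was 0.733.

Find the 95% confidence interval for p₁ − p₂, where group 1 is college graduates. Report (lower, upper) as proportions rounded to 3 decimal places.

The two standard errors are √(0.3410×0.6590/393) = 0.02391 and √(0.7330×0.2670/128) = 0.03910.
Because the samples are independent, SE_diff = √(0.02391² + 0.03910²) = 0.04583.
Using z* = 1.960 for 95%, ME = 1.960 × 0.04583 = 0.08983.
p̂₁ − p̂₂ = -0.3920; interval -0.3920 ± 0.08983 gives (-0.482, -0.302).

(-0.482, -0.302)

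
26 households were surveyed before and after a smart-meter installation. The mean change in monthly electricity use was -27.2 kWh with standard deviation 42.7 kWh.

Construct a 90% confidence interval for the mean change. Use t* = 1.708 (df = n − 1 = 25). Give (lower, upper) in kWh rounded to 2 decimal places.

Paired design: SE = s_d/√n = 42.7/√26 = 8.3742.
t* = 1.708; margin of error = 1.708 × 8.3742 = 14.3031.
-27.2 ± 14.3031 → (-41.50, -12.90).

(-41.50, -12.90)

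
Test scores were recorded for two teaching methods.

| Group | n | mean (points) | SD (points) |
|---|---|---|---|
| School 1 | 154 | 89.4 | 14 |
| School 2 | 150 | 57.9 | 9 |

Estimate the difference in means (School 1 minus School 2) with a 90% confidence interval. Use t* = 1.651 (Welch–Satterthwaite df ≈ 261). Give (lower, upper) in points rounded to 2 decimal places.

(29.28, 33.72)

Standard errors of each mean: 14/√154 = 1.1282 and 9/√150 = 0.7348.
SE(x̄₁ − x̄₂) = √(1.1282² + 0.7348²) = 1.3464 for independent samples with unequal variances.
With t* = 1.651, the margin is 1.651 × 1.3464 = 2.2229.
x̄₁ − x̄₂ = 89.4 − 57.9 = 31.5000; the interval is 31.5000 ± 2.2229 = (29.28, 33.72).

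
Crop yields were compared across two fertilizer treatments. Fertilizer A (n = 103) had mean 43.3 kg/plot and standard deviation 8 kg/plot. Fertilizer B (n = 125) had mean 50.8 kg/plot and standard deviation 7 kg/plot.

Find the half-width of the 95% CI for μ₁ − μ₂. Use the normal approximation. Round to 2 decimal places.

1.97

Standard errors of each mean: 8/√103 = 0.7883 and 7/√125 = 0.6261.
SE(x̄₁ − x̄₂) = √(0.7883² + 0.6261²) = 1.0067 for independent samples with unequal variances.
With z* = 1.960, the margin is 1.960 × 1.0067 = 1.9731.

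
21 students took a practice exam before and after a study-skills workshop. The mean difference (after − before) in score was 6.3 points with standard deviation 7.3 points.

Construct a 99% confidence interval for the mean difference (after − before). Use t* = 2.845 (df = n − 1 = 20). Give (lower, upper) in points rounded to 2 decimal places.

(1.77, 10.83)

Paired design: SE = s_d/√n = 7.3/√21 = 1.5930.
t* = 2.845; margin of error = 2.845 × 1.5930 = 4.5321.
6.3 ± 4.5321 → (1.77, 10.83).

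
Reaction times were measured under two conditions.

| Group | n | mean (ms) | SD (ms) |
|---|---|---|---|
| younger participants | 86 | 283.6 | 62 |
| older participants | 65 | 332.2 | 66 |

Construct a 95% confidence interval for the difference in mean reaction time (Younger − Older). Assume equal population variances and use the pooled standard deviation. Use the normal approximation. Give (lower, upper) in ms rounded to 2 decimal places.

s_p = √[((n₁−1)s₁² + (n₂−1)s₂²)/(n₁+n₂−2)] = √[(85·62² + 64·66²)/149] = 63.7489.
SE = 63.7489·√(1/86 + 1/65) = 10.4774.
With z* = 1.960, margin = 1.960 × 10.4774 = 20.5357.
x̄₁ − x̄₂ = 283.6 − 332.2 = -48.6000; interval -48.6000 ± 20.5357 = (-69.14, -28.06).

(-69.14, -28.06)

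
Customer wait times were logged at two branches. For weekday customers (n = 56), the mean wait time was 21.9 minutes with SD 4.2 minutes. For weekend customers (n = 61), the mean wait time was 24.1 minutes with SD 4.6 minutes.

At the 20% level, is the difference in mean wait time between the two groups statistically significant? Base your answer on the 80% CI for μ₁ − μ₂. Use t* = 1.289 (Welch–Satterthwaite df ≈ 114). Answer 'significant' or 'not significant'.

Per-group SEs: s₁/√n₁ = 4.2/√56 = 0.5612, s₂/√n₂ = 4.6/√61 = 0.5890.
Unpooled SE of the difference: √(0.31494544 + 0.346921) = 0.8136.
Margin of error = t* · SE = 1.289 × 0.8136 = 1.0487.
x̄₁ − x̄₂ = 21.9 − 24.1 = -2.2000.
CI: -2.2000 ± 1.0487 = (-3.2487, -1.1513).
The interval (-3.2487, -1.1513) does not contain 0, so the difference is significant.

significant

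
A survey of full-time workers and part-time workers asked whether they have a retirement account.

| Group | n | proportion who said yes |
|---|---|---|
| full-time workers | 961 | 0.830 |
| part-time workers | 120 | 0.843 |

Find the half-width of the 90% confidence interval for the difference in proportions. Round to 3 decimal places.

0.058

SE₁ = √(p̂₁(1−p̂₁)/n₁) = √(0.8300·0.1700/961) = 0.01212; SE₂ = √(0.8430·0.1570/120) = 0.03321.
Independent samples: SE of the difference = √(SE₁² + SE₂²) = √(0.0001468944 + 0.0011029041) = 0.03535.
z* for 90% confidence is 1.645, so the margin of error is 1.645 × 0.03535 = 0.05815.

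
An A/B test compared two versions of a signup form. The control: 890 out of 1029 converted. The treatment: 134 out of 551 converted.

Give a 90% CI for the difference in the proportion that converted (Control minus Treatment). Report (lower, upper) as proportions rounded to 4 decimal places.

First, p̂₁ = 890/1029 = 0.8649; p̂₂ = 134/551 = 0.2432.
The two standard errors are √(0.8649×0.1351/1029) = 0.01066 and √(0.2432×0.7568/551) = 0.01828.
Because the samples are independent, SE_diff = √(0.01066² + 0.01828²) = 0.02116.
Using z* = 1.645 for 90%, ME = 1.645 × 0.02116 = 0.03481.
p̂₁ − p̂₂ = 0.6217; interval 0.6217 ± 0.03481 gives (0.5869, 0.6565).

(0.5869, 0.6565)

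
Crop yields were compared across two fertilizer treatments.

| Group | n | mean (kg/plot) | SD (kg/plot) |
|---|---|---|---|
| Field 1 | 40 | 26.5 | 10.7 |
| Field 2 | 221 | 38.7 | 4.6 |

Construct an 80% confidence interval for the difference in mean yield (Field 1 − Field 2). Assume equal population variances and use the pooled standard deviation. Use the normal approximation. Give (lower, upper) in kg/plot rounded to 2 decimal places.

s_p = √[((n₁−1)s₁² + (n₂−1)s₂²)/(n₁+n₂−2)] = √[(39·10.7² + 220·4.6²)/259] = 5.9341.
SE = 5.9341·√(1/40 + 1/221) = 1.0196.
With z* = 1.282, margin = 1.282 × 1.0196 = 1.3071.
x̄₁ − x̄₂ = 26.5 − 38.7 = -12.2000; interval -12.2000 ± 1.3071 = (-13.51, -10.89).

(-13.51, -10.89)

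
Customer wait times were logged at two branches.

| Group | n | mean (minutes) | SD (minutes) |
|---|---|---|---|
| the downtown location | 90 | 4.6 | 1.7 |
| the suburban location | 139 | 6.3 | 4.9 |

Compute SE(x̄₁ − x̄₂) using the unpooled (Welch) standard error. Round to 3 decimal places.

0.453

SE₁ = s₁/√n₁ = 1.7/√90 = 0.1792; SE₂ = 4.9/√139 = 0.4156.
Independent samples, unequal variances: SE_diff = √(SE₁² + SE₂²) = √(0.03211264 + 0.17272336) = 0.4526.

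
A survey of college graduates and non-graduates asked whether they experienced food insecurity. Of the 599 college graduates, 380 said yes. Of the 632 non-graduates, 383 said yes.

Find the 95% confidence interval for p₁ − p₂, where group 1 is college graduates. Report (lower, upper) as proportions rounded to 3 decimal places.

p̂₁ = 380/599 = 0.6344 and p̂₂ = 383/632 = 0.6060.
SE₁ = √(p̂₁(1−p̂₁)/n₁) = √(0.6344·0.3656/599) = 0.01968; SE₂ = √(0.6060·0.3940/632) = 0.01944.
Independent samples: SE of the difference = √(SE₁² + SE₂²) = √(0.0003873024 + 0.0003779136) = 0.02766.
z* for 95% confidence is 1.960, so the margin of error is 1.960 × 0.02766 = 0.05421.
Point estimate p̂₁ − p̂₂ = 0.6344 − 0.6060 = 0.0284.
0.0284 ± 0.05421 → (-0.026, 0.083).

(-0.026, 0.083)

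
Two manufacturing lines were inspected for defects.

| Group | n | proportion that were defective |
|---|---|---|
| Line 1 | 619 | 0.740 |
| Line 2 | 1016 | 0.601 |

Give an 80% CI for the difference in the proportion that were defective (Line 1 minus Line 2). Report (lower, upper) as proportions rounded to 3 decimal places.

(0.109, 0.169)

The two standard errors are √(0.7400×0.2600/619) = 0.01763 and √(0.6010×0.3990/1016) = 0.01536.
Because the samples are independent, SE_diff = √(0.01763² + 0.01536²) = 0.02338.
Using z* = 1.282 for 80%, ME = 1.282 × 0.02338 = 0.02997.
p̂₁ − p̂₂ = 0.1390; interval 0.1390 ± 0.02997 gives (0.109, 0.169).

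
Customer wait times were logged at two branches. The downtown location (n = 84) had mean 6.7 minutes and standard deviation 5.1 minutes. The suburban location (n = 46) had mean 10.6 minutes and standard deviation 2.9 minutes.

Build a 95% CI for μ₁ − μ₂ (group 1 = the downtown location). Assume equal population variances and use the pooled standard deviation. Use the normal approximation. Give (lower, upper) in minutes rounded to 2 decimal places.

s_p = √[((n₁−1)s₁² + (n₂−1)s₂²)/(n₁+n₂−2)] = √[(83·5.1² + 45·2.9²)/128] = 4.4522.
SE = 4.4522·√(1/84 + 1/46) = 0.8166.
With z* = 1.960, margin = 1.960 × 0.8166 = 1.6005.
x̄₁ − x̄₂ = 6.7 − 10.6 = -3.9000; interval -3.9000 ± 1.6005 = (-5.50, -2.30).

(-5.50, -2.30)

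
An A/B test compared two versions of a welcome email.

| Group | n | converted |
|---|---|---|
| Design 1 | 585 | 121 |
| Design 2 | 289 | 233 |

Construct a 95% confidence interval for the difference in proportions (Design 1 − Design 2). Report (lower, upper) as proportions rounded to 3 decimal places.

First, p̂₁ = 121/585 = 0.2068; p̂₂ = 233/289 = 0.8062.
The two standard errors are √(0.2068×0.7932/585) = 0.01675 and √(0.8062×0.1938/289) = 0.02325.
Because the samples are independent, SE_diff = √(0.01675² + 0.02325²) = 0.02866.
Using z* = 1.960 for 95%, ME = 1.960 × 0.02866 = 0.05617.
p̂₁ − p̂₂ = -0.5994; interval -0.5994 ± 0.05617 gives (-0.656, -0.543).

(-0.656, -0.543)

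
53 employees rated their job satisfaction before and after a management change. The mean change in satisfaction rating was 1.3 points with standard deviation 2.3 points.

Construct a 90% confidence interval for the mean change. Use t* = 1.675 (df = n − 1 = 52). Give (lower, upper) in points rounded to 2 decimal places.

(0.77, 1.83)

This is a matched-pairs design, so SE = s_d/√n = 2.3/√53 = 0.3159.
Margin = 1.675 × 0.3159 = 0.5291; the interval is 1.3 ± 0.5291 = (0.77, 1.83).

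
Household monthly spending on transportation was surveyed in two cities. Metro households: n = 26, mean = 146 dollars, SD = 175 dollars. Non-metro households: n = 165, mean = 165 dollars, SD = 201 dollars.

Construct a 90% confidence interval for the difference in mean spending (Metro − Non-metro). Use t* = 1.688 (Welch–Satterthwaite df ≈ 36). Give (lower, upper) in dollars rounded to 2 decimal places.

(-82.67, 44.67)

SE₁ = s₁/√n₁ = 175/√26 = 34.3203; SE₂ = 201/√165 = 15.6478.
Independent samples, unequal variances: SE_diff = √(SE₁² + SE₂²) = √(1177.88299209 + 244.85364484) = 37.7192.
t* = 1.688, so margin of error = 1.688 × 37.7192 = 63.6700.
Difference in means = 146 − 165 = -19.0000.
-19.0000 ± 63.6700 → (-82.67, 44.67).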